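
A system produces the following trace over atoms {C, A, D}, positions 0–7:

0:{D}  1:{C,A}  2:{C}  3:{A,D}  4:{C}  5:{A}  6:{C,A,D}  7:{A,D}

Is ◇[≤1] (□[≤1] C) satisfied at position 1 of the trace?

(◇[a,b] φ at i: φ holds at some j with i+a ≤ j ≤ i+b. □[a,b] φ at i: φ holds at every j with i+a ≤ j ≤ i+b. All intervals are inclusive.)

Check □[≤1] C at each j in [1,2]:
  j=1: holds on [1,2]
  j=2: fails at 3
Found at j=1 → formula holds.

Holds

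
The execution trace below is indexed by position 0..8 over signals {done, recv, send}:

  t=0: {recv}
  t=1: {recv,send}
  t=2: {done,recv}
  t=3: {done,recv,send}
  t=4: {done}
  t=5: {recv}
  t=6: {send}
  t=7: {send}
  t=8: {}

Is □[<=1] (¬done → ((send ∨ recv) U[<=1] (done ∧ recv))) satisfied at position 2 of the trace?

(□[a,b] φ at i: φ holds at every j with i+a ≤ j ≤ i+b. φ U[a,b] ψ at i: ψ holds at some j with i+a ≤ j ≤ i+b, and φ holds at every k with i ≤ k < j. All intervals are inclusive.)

Yes

Check (¬done → ((send ∨ recv) U[<=1] (done ∧ recv))) at every j in [2,3]:
  j=2: antecedent false → ✓
  j=3: antecedent false → ✓
All positions satisfy it → formula holds.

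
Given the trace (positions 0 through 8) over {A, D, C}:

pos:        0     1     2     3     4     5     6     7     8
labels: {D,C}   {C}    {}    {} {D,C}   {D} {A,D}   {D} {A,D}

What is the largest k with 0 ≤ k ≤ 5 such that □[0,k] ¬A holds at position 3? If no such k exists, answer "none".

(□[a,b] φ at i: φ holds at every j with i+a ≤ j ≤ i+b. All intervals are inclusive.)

2

¬A must hold from j=3 onward; find where it first fails.
  j=3: holds
  j=4: holds
  j=5: holds
  j=6: fails
Holds on [3,5], so largest k = 2.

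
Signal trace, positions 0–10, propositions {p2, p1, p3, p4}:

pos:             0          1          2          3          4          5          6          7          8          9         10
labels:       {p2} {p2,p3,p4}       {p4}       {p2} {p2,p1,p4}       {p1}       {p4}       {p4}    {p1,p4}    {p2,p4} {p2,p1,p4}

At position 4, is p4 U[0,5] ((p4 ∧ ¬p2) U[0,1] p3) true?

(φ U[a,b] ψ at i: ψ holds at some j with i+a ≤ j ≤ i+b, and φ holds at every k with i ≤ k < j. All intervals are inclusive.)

Need some j in [4,9] with ((p4 ∧ ¬p2) U[0,1] p3), and p4 at every k in [4,j-1].
  j=4: ((p4 ∧ ¬p2) U[0,1] p3) — fails.
  j=5: ((p4 ∧ ¬p2) U[0,1] p3) — fails.
  j=6: ((p4 ∧ ¬p2) U[0,1] p3) — fails.
  j=7: ((p4 ∧ ¬p2) U[0,1] p3) — fails.
  j=8: ((p4 ∧ ¬p2) U[0,1] p3) — fails.
  j=9: ((p4 ∧ ¬p2) U[0,1] p3) — fails.
No j in the window works → until fails.

No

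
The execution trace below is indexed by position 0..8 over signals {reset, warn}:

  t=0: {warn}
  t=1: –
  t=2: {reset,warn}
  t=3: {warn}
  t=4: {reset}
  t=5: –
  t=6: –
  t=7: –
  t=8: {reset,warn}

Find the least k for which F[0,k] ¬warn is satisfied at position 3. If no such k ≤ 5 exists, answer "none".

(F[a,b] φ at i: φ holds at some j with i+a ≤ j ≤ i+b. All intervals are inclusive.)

Scan j = 3,4,… for ¬warn:
  j=3: fails
  j=4: holds
First hit at j=4, so smallest k = 4-3 = 1.

1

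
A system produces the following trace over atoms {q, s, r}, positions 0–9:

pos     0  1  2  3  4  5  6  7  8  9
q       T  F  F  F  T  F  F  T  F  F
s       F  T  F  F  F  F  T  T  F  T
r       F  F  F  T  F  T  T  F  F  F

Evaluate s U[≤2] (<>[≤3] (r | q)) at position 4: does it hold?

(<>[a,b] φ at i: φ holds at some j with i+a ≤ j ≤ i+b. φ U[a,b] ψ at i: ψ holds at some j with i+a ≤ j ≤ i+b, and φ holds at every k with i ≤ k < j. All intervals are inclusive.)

Need some j in [4,6] with <>[≤3] (r | q), and s at every k in [4,j-1].
  j=4: <>[≤3] (r | q) holds; no prefix to check → satisfied.

Yes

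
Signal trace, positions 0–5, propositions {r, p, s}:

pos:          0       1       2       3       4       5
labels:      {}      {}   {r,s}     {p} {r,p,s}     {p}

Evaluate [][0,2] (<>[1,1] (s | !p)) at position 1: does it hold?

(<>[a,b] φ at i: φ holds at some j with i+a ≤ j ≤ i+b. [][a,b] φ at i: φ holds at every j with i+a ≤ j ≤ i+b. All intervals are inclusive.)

No

Check <>[1,1] (s | !p) at every j in [1,3]:
  j=1: holds (witness at 2)
  j=2: fails (none in [3,3])
  j=3: holds (witness at 4)
Fails at j=2 → formula fails.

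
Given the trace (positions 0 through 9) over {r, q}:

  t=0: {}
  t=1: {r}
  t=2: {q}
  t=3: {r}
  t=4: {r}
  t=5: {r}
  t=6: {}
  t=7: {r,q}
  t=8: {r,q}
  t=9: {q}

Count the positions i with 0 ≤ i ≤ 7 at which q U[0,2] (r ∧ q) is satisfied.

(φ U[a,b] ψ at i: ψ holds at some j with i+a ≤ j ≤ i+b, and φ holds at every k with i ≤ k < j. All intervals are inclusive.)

1

Evaluate at each i in [0,7]:
  i=0: ✗ (no rhs in [0,2])
  i=1: ✗ (no rhs in [1,3])
  i=2: ✗ (no rhs in [2,4])
  i=3: ✗ (no rhs in [3,5])
  i=4: ✗ (no rhs in [4,6])
  i=5: ✗ (lhs fails at k=5 before rhs at j=7)
  i=6: ✗ (lhs fails at k=6 before rhs at j=7)
  i=7: ✓ (rhs at j=7)
Positions where it holds: {7} → 1.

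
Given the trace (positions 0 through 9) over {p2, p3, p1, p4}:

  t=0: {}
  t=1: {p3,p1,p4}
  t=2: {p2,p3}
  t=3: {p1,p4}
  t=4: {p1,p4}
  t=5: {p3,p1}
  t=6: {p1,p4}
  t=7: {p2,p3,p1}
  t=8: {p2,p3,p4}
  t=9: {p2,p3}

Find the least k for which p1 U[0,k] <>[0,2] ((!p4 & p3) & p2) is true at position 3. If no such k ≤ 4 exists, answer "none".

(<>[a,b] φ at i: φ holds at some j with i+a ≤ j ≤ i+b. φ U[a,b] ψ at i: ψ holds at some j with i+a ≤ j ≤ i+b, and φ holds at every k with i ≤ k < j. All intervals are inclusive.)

2

Need earliest j ≥ 3 with <>[0,2] ((!p4 & p3) & p2), and p1 at every k in [3,j-1].
  j=3: rhs fails.
  j=4: rhs fails.
  j=5: rhs holds; lhs holds on [3,4]. k = 2.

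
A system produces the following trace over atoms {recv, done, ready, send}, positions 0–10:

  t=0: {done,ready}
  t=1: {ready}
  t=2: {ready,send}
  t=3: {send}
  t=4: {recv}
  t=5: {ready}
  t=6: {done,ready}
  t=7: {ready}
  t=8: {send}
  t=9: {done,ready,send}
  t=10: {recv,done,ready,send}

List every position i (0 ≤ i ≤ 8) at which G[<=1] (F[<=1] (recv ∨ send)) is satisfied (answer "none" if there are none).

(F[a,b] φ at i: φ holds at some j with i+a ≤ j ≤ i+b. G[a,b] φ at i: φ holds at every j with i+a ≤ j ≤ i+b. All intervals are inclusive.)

1, 2, 3, 7, 8

Evaluate at each i in [0,8]:
  i=0: ✗ (fails at j=0)
  i=1: ✓ (all of [1,2])
  i=2: ✓ (all of [2,3])
  i=3: ✓ (all of [3,4])
  i=4: ✗ (fails at j=5)
  i=5: ✗ (fails at j=5)
  i=6: ✗ (fails at j=6)
  i=7: ✓ (all of [7,8])
  i=8: ✓ (all of [8,9])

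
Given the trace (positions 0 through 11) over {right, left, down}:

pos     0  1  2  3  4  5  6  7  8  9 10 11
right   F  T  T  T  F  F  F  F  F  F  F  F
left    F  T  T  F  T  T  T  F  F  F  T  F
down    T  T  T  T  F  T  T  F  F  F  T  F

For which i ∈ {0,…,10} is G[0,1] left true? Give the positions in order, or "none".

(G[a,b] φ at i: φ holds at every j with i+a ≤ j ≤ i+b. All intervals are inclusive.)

Evaluate at each i in [0,10]:
  i=0: ✗ (fails at j=0)
  i=1: ✓ (all of [1,2])
  i=2: ✗ (fails at j=3)
  i=3: ✗ (fails at j=3)
  i=4: ✓ (all of [4,5])
  i=5: ✓ (all of [5,6])
  i=6: ✗ (fails at j=7)
  i=7: ✗ (fails at j=7)
  i=8: ✗ (fails at j=8)
  i=9: ✗ (fails at j=9)
  i=10: ✗ (fails at j=11)

1, 4, 5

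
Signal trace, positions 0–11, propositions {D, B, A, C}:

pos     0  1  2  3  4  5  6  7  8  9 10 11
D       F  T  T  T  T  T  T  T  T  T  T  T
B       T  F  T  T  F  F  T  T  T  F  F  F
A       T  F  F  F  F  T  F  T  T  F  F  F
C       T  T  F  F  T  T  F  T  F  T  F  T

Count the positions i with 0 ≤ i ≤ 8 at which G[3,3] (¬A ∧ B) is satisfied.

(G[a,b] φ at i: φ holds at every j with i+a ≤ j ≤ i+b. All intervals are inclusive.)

2

Evaluate at each i in [0,8]:
  i=0: ✓ (all of [3,3])
  i=1: ✗ (fails at j=4)
  i=2: ✗ (fails at j=5)
  i=3: ✓ (all of [6,6])
  i=4: ✗ (fails at j=7)
  i=5: ✗ (fails at j=8)
  i=6: ✗ (fails at j=9)
  i=7: ✗ (fails at j=10)
  i=8: ✗ (fails at j=11)
Positions where it holds: {0, 3} → 2.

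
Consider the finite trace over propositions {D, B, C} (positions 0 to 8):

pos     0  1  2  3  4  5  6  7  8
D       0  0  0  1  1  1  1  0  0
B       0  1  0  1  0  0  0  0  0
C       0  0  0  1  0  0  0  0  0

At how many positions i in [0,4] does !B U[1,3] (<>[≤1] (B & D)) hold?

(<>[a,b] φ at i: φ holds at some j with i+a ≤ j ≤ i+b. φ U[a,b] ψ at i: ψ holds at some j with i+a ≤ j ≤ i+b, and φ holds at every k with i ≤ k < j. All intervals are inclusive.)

1

Evaluate at each i in [0,4]:
  i=0: ✗ (lhs fails at k=1 before rhs at j=2)
  i=1: ✗ (lhs fails at k=1 before rhs at j=2)
  i=2: ✓ (rhs at j=3; lhs holds on [2,2])
  i=3: ✗ (no rhs in [4,6])
  i=4: ✗ (no rhs in [5,7])
Positions where it holds: {2} → 1.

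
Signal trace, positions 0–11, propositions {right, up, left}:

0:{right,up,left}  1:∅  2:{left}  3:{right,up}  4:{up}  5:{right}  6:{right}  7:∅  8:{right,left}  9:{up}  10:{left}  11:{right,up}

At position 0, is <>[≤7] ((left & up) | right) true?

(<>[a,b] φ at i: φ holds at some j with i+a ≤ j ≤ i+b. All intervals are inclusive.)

Check ((left & up) | right) at each j in [0,7]:
  j=0: true
  j=1: false
  j=2: false
  j=3: true
  j=4: false
  j=5: true
  j=6: true
  j=7: false
Found at j=0 → formula holds.

Holds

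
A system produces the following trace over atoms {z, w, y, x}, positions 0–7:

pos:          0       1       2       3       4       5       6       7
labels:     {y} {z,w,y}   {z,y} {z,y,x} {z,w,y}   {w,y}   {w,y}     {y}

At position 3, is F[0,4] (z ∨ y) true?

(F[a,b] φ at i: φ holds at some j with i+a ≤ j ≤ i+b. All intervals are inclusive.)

Check (z ∨ y) at each j in [3,7]:
  j=3: true
  j=4: true
  j=5: true
  j=6: true
  j=7: true
Found at j=3 → formula holds.

Yes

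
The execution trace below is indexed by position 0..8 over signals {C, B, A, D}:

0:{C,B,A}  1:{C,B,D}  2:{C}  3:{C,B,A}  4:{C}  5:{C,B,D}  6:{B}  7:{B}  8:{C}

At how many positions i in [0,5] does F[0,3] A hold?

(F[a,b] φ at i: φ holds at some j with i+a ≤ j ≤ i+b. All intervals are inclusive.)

Evaluate at each i in [0,5]:
  i=0: ✓ (witness j=0)
  i=1: ✓ (witness j=3)
  i=2: ✓ (witness j=3)
  i=3: ✓ (witness j=3)
  i=4: ✗ (none in [4,7])
  i=5: ✗ (none in [5,8])
Positions where it holds: {0, 1, 2, 3} → 4.

4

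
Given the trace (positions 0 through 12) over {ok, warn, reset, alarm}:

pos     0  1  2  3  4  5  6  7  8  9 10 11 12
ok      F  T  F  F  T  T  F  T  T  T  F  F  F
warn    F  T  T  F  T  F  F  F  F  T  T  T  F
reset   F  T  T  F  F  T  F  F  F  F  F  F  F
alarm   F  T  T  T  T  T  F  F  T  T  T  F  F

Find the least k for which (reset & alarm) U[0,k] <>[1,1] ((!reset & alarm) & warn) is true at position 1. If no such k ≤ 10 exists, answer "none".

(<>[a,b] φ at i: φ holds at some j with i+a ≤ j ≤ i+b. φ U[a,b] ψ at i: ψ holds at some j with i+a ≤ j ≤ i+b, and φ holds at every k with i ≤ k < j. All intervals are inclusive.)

Need earliest j ≥ 1 with <>[1,1] ((!reset & alarm) & warn), and (reset & alarm) at every k in [1,j-1].
  j=1: rhs fails.
  j=2: rhs fails.
  j=3: rhs holds; lhs holds on [1,2]. k = 2.

2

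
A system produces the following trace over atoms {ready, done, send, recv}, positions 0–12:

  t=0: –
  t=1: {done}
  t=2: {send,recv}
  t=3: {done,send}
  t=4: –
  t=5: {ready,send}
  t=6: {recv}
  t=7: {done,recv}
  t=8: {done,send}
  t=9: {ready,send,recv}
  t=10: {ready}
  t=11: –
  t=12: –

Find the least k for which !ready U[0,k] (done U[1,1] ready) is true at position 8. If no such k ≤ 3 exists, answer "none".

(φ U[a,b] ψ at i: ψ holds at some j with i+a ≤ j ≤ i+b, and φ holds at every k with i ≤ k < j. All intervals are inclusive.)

0

Need earliest j ≥ 8 with (done U[1,1] ready), and !ready at every k in [8,j-1].
  j=8: rhs holds (empty prefix). k = 0.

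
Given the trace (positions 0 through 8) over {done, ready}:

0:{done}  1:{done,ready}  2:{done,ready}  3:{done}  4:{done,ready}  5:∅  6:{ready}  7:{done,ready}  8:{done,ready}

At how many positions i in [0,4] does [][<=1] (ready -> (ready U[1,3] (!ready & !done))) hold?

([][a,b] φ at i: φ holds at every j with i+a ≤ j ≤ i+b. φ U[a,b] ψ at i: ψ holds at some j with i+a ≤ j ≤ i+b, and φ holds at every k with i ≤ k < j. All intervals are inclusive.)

2

Evaluate at each i in [0,4]:
  i=0: ✗ (fails at j=1)
  i=1: ✗ (fails at j=1)
  i=2: ✗ (fails at j=2)
  i=3: ✓ (all of [3,4])
  i=4: ✓ (all of [4,5])
Positions where it holds: {3, 4} → 2.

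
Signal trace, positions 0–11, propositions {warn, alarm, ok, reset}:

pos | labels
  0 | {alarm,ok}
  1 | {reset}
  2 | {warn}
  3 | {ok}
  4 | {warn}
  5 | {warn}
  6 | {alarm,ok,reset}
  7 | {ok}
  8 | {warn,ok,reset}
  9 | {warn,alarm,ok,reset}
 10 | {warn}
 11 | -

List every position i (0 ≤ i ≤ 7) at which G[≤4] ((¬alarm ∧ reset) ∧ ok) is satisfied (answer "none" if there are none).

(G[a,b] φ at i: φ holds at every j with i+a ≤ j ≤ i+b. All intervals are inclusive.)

none

Evaluate at each i in [0,7]:
  i=0: ✗ (fails at j=0)
  i=1: ✗ (fails at j=1)
  i=2: ✗ (fails at j=2)
  i=3: ✗ (fails at j=3)
  i=4: ✗ (fails at j=4)
  i=5: ✗ (fails at j=5)
  i=6: ✗ (fails at j=6)
  i=7: ✗ (fails at j=7)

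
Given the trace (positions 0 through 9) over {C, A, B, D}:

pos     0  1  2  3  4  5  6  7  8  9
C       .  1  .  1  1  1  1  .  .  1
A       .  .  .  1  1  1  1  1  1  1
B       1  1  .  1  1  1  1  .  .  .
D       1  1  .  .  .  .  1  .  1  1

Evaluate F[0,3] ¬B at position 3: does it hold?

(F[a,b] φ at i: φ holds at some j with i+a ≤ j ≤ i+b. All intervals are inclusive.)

Check ¬B at each j in [3,6]:
  j=3: false
  j=4: false
  j=5: false
  j=6: false
No position in the window satisfies it → formula fails.

False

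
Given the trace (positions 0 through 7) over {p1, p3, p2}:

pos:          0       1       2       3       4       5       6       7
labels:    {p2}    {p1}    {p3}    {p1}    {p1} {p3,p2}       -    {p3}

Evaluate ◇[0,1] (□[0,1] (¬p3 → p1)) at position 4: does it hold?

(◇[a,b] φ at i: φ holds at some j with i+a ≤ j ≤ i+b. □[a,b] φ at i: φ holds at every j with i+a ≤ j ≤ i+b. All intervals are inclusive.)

Yes

Check □[0,1] (¬p3 → p1) at each j in [4,5]:
  j=4: holds on [4,5]
  j=5: fails at 6
Found at j=4 → formula holds.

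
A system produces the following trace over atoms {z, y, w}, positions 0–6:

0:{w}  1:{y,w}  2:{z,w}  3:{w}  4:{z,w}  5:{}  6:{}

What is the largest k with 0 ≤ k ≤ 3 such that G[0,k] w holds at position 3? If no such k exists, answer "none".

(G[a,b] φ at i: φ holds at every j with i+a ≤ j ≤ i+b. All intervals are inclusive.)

w must hold from j=3 onward; find where it first fails.
  j=3: holds
  j=4: holds
  j=5: fails
Holds on [3,4], so largest k = 1.

1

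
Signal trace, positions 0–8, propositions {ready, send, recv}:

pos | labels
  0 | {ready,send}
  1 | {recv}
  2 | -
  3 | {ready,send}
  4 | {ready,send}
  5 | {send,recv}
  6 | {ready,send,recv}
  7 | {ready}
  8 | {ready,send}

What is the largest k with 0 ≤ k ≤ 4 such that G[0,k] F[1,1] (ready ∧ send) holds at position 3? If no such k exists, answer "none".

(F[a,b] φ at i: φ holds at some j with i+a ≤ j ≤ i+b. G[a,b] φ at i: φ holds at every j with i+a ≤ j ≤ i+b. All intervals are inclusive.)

F[1,1] (ready ∧ send) must hold from j=3 onward; find where it first fails.
  j=3: holds
  j=4: fails
Holds on [3,3], so largest k = 0.

0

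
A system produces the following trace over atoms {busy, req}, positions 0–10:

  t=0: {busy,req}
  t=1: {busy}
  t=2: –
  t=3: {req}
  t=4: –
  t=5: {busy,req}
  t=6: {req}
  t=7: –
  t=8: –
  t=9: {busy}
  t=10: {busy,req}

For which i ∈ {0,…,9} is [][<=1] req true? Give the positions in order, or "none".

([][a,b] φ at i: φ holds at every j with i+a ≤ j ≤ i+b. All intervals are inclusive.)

Evaluate at each i in [0,9]:
  i=0: ✗ (fails at j=1)
  i=1: ✗ (fails at j=1)
  i=2: ✗ (fails at j=2)
  i=3: ✗ (fails at j=4)
  i=4: ✗ (fails at j=4)
  i=5: ✓ (all of [5,6])
  i=6: ✗ (fails at j=7)
  i=7: ✗ (fails at j=7)
  i=8: ✗ (fails at j=8)
  i=9: ✗ (fails at j=9)

5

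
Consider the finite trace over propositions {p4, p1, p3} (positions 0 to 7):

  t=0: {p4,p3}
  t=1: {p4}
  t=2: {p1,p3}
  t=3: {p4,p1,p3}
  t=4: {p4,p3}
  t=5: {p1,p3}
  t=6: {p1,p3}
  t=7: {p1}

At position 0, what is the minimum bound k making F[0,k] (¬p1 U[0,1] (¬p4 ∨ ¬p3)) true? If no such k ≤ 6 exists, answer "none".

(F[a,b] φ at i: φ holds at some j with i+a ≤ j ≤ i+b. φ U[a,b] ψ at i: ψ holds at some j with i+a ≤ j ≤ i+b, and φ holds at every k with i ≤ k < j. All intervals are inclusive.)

Scan j = 0,1,… for (¬p1 U[0,1] (¬p4 ∨ ¬p3)):
  j=0: holds
First hit at j=0, so smallest k = 0-0 = 0.

0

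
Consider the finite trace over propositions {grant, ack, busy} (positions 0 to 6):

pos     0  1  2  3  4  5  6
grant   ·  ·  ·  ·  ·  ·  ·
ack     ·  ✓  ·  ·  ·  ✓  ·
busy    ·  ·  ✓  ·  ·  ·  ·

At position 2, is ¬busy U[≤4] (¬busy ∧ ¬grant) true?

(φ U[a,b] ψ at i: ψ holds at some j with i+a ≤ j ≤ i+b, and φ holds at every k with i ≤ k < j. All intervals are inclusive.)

Need some j in [2,6] with (¬busy ∧ ¬grant), and ¬busy at every k in [2,j-1].
  j=2: (¬busy ∧ ¬grant) false.
  j=3: (¬busy ∧ ¬grant) holds, but ¬busy fails at k=2 → not this j.
  j=4: (¬busy ∧ ¬grant) holds, but ¬busy fails at k=2 → not this j.
  j=5: (¬busy ∧ ¬grant) holds, but ¬busy fails at k=2 → not this j.
  j=6: (¬busy ∧ ¬grant) holds, but ¬busy fails at k=2 → not this j.
No j in the window works → until fails.

Does not hold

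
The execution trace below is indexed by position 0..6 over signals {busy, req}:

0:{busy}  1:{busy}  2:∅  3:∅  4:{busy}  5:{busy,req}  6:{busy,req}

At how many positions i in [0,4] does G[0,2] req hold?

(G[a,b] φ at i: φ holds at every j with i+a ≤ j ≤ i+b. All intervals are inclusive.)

0

Evaluate at each i in [0,4]:
  i=0: ✗ (fails at j=0)
  i=1: ✗ (fails at j=1)
  i=2: ✗ (fails at j=2)
  i=3: ✗ (fails at j=3)
  i=4: ✗ (fails at j=4)
Positions where it holds: {} → 0.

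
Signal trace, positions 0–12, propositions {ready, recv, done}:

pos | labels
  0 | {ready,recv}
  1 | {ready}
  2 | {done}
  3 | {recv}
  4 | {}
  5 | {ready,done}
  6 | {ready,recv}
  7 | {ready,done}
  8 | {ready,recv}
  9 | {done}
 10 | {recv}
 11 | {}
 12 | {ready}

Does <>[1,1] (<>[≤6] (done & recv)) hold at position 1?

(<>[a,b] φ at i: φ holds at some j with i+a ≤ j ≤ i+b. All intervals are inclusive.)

Does not hold

Check <>[≤6] (done & recv) at each j in [2,2]:
  j=2: fails (none in [2,8])
No position in the window satisfies it → formula fails.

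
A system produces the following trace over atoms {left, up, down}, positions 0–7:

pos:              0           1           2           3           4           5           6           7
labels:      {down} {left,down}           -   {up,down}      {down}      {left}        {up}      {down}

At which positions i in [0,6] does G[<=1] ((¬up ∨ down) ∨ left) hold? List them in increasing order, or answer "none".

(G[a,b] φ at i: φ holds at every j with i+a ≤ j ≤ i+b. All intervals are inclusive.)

0, 1, 2, 3, 4

Evaluate at each i in [0,6]:
  i=0: ✓ (all of [0,1])
  i=1: ✓ (all of [1,2])
  i=2: ✓ (all of [2,3])
  i=3: ✓ (all of [3,4])
  i=4: ✓ (all of [4,5])
  i=5: ✗ (fails at j=6)
  i=6: ✗ (fails at j=6)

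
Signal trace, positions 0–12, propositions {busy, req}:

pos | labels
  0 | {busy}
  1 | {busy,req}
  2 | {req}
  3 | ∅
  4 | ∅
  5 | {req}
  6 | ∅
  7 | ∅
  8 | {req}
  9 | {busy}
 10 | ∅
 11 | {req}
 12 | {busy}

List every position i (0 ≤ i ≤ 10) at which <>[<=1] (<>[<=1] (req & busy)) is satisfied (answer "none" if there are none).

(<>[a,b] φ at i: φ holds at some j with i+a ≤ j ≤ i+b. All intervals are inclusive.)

Evaluate at each i in [0,10]:
  i=0: ✓ (witness j=0)
  i=1: ✓ (witness j=1)
  i=2: ✗ (none in [2,3])
  i=3: ✗ (none in [3,4])
  i=4: ✗ (none in [4,5])
  i=5: ✗ (none in [5,6])
  i=6: ✗ (none in [6,7])
  i=7: ✗ (none in [7,8])
  i=8: ✗ (none in [8,9])
  i=9: ✗ (none in [9,10])
  i=10: ✗ (none in [10,11])

0, 1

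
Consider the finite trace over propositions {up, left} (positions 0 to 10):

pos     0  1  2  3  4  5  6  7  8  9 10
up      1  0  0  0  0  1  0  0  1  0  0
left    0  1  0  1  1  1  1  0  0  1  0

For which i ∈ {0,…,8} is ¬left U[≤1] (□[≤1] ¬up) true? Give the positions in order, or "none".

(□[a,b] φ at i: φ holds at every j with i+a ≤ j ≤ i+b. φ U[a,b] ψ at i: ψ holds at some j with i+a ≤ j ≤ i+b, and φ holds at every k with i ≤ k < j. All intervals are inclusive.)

Evaluate at each i in [0,8]:
  i=0: ✓ (rhs at j=1; lhs holds on [0,0])
  i=1: ✓ (rhs at j=1)
  i=2: ✓ (rhs at j=2)
  i=3: ✓ (rhs at j=3)
  i=4: ✗ (no rhs in [4,5])
  i=5: ✗ (lhs fails at k=5 before rhs at j=6)
  i=6: ✓ (rhs at j=6)
  i=7: ✗ (no rhs in [7,8])
  i=8: ✓ (rhs at j=9; lhs holds on [8,8])

0, 1, 2, 3, 6, 8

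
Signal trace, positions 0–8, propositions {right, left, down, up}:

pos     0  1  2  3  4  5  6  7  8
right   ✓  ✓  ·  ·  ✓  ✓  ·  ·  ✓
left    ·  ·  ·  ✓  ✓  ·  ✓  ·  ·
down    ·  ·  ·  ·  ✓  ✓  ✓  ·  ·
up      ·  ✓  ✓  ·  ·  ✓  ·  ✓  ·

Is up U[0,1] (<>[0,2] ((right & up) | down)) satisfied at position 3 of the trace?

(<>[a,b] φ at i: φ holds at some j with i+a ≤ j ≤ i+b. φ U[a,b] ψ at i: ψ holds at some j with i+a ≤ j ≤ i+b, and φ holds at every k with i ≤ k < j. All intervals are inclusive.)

Need some j in [3,4] with <>[0,2] ((right & up) | down), and up at every k in [3,j-1].
  j=3: <>[0,2] ((right & up) | down) holds; no prefix to check → satisfied.

True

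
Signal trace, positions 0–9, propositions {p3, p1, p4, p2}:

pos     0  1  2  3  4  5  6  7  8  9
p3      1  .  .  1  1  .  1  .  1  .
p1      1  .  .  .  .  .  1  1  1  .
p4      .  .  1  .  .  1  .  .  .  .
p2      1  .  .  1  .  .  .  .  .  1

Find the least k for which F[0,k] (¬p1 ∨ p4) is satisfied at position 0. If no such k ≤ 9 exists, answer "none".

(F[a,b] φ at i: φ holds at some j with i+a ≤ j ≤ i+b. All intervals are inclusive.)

Scan j = 0,1,… for (¬p1 ∨ p4):
  j=0: fails
  j=1: holds
First hit at j=1, so smallest k = 1-0 = 1.

1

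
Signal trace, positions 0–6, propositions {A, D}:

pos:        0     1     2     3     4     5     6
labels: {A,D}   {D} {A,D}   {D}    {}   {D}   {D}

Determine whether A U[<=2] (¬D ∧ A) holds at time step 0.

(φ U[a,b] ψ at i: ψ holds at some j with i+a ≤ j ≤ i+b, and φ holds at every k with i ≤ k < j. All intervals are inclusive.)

Need some j in [0,2] with (¬D ∧ A), and A at every k in [0,j-1].
  j=0: (¬D ∧ A) false.
  j=1: (¬D ∧ A) false.
  j=2: (¬D ∧ A) false.
No j in the window works → until fails.

False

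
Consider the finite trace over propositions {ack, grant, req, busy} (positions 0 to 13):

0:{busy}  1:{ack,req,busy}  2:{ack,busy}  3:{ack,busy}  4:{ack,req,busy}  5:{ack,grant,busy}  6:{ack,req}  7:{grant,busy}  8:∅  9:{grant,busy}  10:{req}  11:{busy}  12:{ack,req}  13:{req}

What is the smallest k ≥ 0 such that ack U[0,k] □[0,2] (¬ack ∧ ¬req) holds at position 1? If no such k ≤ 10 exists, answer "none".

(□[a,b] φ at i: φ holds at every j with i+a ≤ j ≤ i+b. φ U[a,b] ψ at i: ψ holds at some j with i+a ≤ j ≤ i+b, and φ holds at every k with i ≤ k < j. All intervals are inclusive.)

6

Need earliest j ≥ 1 with □[0,2] (¬ack ∧ ¬req), and ack at every k in [1,j-1].
  j=1: rhs fails.
  j=2: rhs fails.
  j=3: rhs fails.
  j=4: rhs fails.
  j=5: rhs fails.
  j=6: rhs fails.
  j=7: rhs holds; lhs holds on [1,6]. k = 6.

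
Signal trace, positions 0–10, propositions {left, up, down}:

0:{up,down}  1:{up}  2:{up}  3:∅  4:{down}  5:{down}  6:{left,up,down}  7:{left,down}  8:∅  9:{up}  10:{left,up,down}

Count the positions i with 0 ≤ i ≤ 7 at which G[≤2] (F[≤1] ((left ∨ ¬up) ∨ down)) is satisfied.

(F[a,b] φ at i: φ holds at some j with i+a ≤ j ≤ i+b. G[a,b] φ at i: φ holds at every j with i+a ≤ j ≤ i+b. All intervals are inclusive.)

6

Evaluate at each i in [0,7]:
  i=0: ✗ (fails at j=1)
  i=1: ✗ (fails at j=1)
  i=2: ✓ (all of [2,4])
  i=3: ✓ (all of [3,5])
  i=4: ✓ (all of [4,6])
  i=5: ✓ (all of [5,7])
  i=6: ✓ (all of [6,8])
  i=7: ✓ (all of [7,9])
Positions where it holds: {2, 3, 4, 5, 6, 7} → 6.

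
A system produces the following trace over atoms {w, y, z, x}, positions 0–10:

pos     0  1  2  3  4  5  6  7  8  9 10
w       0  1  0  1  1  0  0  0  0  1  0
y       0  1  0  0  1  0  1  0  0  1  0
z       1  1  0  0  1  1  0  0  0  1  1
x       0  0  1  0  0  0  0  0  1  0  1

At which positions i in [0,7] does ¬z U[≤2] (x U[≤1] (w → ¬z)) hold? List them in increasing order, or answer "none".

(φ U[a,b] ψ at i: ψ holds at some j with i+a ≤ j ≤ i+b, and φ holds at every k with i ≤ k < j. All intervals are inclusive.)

0, 2, 3, 5, 6, 7

Evaluate at each i in [0,7]:
  i=0: ✓ (rhs at j=0)
  i=1: ✗ (lhs fails at k=1 before rhs at j=2)
  i=2: ✓ (rhs at j=2)
  i=3: ✓ (rhs at j=3)
  i=4: ✗ (lhs fails at k=4 before rhs at j=5)
  i=5: ✓ (rhs at j=5)
  i=6: ✓ (rhs at j=6)
  i=7: ✓ (rhs at j=7)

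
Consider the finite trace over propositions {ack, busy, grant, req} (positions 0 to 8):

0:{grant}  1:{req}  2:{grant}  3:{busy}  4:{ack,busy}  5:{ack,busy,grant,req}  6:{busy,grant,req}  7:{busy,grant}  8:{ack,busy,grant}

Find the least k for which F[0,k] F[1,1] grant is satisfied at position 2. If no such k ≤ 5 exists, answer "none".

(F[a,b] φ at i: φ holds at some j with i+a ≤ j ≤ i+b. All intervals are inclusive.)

Scan j = 2,3,… for F[1,1] grant:
  j=2: fails
  j=3: fails
  j=4: holds
First hit at j=4, so smallest k = 4-2 = 2.

2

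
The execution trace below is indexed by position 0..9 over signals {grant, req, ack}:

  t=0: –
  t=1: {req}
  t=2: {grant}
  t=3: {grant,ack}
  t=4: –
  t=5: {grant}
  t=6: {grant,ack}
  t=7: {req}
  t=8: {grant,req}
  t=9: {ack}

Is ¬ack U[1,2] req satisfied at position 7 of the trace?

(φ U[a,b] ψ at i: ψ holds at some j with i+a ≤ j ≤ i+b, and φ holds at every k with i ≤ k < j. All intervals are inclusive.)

Yes

Need some j in [8,9] with req, and ¬ack at every k in [7,j-1].
  j=8: req holds; ¬ack holds at every k in [7,7] → satisfied.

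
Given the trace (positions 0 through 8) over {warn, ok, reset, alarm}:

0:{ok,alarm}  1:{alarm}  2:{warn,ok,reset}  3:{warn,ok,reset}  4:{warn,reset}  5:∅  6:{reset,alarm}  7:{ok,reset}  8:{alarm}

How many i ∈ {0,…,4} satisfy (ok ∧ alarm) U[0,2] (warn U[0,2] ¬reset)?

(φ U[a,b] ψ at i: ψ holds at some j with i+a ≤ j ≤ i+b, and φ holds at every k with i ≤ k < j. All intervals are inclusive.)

Evaluate at each i in [0,4]:
  i=0: ✓ (rhs at j=0)
  i=1: ✓ (rhs at j=1)
  i=2: ✗ (lhs fails at k=2 before rhs at j=3)
  i=3: ✓ (rhs at j=3)
  i=4: ✓ (rhs at j=4)
Positions where it holds: {0, 1, 3, 4} → 4.

4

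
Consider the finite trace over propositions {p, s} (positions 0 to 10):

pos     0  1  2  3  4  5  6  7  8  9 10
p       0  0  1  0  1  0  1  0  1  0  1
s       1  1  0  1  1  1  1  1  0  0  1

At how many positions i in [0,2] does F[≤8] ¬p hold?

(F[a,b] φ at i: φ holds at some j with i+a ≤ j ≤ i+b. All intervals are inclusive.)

3

Evaluate at each i in [0,2]:
  i=0: ✓ (witness j=0)
  i=1: ✓ (witness j=1)
  i=2: ✓ (witness j=3)
Positions where it holds: {0, 1, 2} → 3.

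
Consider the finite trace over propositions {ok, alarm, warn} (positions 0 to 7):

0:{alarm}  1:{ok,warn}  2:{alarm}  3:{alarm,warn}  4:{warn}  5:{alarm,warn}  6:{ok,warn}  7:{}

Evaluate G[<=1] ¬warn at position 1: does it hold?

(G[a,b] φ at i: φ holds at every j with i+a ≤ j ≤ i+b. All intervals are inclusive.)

False

Check ¬warn at every j in [1,2]:
  j=1: false
  j=2: true
Fails at j=1 → formula fails.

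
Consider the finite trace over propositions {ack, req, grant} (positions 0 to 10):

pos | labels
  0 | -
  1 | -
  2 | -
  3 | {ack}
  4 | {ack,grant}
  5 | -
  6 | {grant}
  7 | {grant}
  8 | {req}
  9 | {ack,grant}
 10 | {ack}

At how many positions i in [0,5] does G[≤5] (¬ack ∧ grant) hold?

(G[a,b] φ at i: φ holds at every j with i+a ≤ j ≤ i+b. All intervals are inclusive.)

Evaluate at each i in [0,5]:
  i=0: ✗ (fails at j=0)
  i=1: ✗ (fails at j=1)
  i=2: ✗ (fails at j=2)
  i=3: ✗ (fails at j=3)
  i=4: ✗ (fails at j=4)
  i=5: ✗ (fails at j=5)
Positions where it holds: {} → 0.

0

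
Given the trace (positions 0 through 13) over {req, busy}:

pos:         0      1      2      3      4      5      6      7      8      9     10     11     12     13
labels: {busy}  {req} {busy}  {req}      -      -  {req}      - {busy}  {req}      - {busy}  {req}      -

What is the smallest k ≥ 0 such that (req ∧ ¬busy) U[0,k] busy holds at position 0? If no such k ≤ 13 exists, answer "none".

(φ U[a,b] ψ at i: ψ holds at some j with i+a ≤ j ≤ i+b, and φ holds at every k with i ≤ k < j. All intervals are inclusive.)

Need earliest j ≥ 0 with busy, and (req ∧ ¬busy) at every k in [0,j-1].
  j=0: rhs holds (empty prefix). k = 0.

0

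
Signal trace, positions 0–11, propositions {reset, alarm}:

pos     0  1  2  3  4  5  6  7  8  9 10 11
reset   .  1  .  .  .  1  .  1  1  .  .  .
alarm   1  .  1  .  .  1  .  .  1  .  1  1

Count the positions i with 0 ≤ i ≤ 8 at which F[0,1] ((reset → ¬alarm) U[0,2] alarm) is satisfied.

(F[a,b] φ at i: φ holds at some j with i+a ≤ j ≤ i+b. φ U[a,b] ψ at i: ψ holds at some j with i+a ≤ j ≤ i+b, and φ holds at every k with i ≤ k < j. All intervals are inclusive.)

Evaluate at each i in [0,8]:
  i=0: ✓ (witness j=0)
  i=1: ✓ (witness j=1)
  i=2: ✓ (witness j=2)
  i=3: ✓ (witness j=3)
  i=4: ✓ (witness j=4)
  i=5: ✓ (witness j=5)
  i=6: ✓ (witness j=6)
  i=7: ✓ (witness j=7)
  i=8: ✓ (witness j=8)
Positions where it holds: {0, 1, 2, 3, 4, 5, 6, 7, 8} → 9.

9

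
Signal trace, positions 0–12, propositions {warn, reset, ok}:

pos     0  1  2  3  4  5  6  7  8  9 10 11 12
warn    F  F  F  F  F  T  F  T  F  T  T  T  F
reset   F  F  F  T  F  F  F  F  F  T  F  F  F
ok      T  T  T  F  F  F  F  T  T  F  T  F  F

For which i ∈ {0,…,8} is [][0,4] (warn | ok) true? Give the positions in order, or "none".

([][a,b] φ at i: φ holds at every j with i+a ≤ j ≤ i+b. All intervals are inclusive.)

7

Evaluate at each i in [0,8]:
  i=0: ✗ (fails at j=3)
  i=1: ✗ (fails at j=3)
  i=2: ✗ (fails at j=3)
  i=3: ✗ (fails at j=3)
  i=4: ✗ (fails at j=4)
  i=5: ✗ (fails at j=6)
  i=6: ✗ (fails at j=6)
  i=7: ✓ (all of [7,11])
  i=8: ✗ (fails at j=12)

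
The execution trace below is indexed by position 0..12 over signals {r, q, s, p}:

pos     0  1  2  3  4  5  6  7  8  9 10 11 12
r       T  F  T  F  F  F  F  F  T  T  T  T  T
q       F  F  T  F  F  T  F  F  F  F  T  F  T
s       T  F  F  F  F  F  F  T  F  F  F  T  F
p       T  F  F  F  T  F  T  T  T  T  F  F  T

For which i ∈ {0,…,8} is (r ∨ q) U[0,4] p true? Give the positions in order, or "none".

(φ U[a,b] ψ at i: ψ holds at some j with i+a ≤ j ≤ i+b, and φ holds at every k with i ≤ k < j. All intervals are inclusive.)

Evaluate at each i in [0,8]:
  i=0: ✓ (rhs at j=0)
  i=1: ✗ (lhs fails at k=1 before rhs at j=4)
  i=2: ✗ (lhs fails at k=3 before rhs at j=4)
  i=3: ✗ (lhs fails at k=3 before rhs at j=4)
  i=4: ✓ (rhs at j=4)
  i=5: ✓ (rhs at j=6; lhs holds on [5,5])
  i=6: ✓ (rhs at j=6)
  i=7: ✓ (rhs at j=7)
  i=8: ✓ (rhs at j=8)

0, 4, 5, 6, 7, 8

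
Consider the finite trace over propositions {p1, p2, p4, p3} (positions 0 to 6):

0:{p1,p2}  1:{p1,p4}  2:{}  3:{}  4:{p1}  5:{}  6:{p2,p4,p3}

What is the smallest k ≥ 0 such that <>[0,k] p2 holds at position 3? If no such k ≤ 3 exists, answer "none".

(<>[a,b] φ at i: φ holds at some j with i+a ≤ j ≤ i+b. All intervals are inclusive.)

Scan j = 3,4,… for p2:
  j=3: fails
  j=4: fails
  j=5: fails
  j=6: holds
First hit at j=6, so smallest k = 6-3 = 3.

3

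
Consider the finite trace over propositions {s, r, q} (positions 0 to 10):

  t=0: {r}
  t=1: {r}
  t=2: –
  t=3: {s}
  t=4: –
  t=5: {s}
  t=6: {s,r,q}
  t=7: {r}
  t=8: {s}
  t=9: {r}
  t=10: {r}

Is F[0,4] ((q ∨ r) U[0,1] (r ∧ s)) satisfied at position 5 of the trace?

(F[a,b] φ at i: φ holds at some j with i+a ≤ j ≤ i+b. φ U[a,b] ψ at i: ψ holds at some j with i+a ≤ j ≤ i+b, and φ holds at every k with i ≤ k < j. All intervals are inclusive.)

Holds

Check ((q ∨ r) U[0,1] (r ∧ s)) at each j in [5,9]:
  j=5: fails
  j=6: holds
  j=7: fails
  j=8: fails
  j=9: fails
Found at j=6 → formula holds.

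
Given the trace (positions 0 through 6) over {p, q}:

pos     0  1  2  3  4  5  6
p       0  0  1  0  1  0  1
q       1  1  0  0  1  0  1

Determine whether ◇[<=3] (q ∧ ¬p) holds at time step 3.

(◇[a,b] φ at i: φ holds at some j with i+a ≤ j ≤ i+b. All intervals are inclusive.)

No

Check (q ∧ ¬p) at each j in [3,6]:
  j=3: false
  j=4: false
  j=5: false
  j=6: false
No position in the window satisfies it → formula fails.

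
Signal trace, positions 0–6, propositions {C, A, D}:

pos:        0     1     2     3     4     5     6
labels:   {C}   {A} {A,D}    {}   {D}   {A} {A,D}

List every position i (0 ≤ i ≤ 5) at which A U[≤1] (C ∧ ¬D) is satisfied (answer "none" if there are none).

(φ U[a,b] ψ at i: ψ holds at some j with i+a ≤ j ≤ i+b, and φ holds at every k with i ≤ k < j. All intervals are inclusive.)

0

Evaluate at each i in [0,5]:
  i=0: ✓ (rhs at j=0)
  i=1: ✗ (no rhs in [1,2])
  i=2: ✗ (no rhs in [2,3])
  i=3: ✗ (no rhs in [3,4])
  i=4: ✗ (no rhs in [4,5])
  i=5: ✗ (no rhs in [5,6])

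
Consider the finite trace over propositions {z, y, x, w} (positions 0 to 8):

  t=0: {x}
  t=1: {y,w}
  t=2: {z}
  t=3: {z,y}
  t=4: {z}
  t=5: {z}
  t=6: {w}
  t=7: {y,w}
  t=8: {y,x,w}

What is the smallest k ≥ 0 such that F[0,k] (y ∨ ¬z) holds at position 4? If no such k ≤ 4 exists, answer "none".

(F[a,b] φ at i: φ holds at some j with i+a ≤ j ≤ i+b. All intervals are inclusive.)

2

Scan j = 4,5,… for (y ∨ ¬z):
  j=4: fails
  j=5: fails
  j=6: holds
First hit at j=6, so smallest k = 6-4 = 2.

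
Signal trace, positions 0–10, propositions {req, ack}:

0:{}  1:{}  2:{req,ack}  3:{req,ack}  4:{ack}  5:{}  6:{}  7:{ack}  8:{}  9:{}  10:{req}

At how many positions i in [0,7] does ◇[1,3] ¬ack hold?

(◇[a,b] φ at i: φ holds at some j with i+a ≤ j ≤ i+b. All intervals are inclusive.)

7

Evaluate at each i in [0,7]:
  i=0: ✓ (witness j=1)
  i=1: ✗ (none in [2,4])
  i=2: ✓ (witness j=5)
  i=3: ✓ (witness j=5)
  i=4: ✓ (witness j=5)
  i=5: ✓ (witness j=6)
  i=6: ✓ (witness j=8)
  i=7: ✓ (witness j=8)
Positions where it holds: {0, 2, 3, 4, 5, 6, 7} → 7.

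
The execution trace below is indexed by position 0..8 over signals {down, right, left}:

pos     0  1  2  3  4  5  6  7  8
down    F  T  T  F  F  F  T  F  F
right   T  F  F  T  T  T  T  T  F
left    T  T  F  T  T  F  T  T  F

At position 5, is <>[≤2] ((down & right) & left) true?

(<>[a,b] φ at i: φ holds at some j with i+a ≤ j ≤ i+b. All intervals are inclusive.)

Holds

Check ((down & right) & left) at each j in [5,7]:
  j=5: false
  j=6: true
  j=7: false
Found at j=6 → formula holds.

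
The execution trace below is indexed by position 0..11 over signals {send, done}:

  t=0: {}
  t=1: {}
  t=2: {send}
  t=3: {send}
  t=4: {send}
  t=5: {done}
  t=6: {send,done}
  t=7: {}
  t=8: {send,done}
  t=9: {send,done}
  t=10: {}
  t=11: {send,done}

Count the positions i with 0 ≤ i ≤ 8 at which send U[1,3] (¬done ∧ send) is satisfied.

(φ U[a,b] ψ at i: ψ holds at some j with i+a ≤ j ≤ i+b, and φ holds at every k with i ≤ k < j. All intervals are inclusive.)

2

Evaluate at each i in [0,8]:
  i=0: ✗ (lhs fails at k=0 before rhs at j=2)
  i=1: ✗ (lhs fails at k=1 before rhs at j=2)
  i=2: ✓ (rhs at j=3; lhs holds on [2,2])
  i=3: ✓ (rhs at j=4; lhs holds on [3,3])
  i=4: ✗ (no rhs in [5,7])
  i=5: ✗ (no rhs in [6,8])
  i=6: ✗ (no rhs in [7,9])
  i=7: ✗ (no rhs in [8,10])
  i=8: ✗ (no rhs in [9,11])
Positions where it holds: {2, 3} → 2.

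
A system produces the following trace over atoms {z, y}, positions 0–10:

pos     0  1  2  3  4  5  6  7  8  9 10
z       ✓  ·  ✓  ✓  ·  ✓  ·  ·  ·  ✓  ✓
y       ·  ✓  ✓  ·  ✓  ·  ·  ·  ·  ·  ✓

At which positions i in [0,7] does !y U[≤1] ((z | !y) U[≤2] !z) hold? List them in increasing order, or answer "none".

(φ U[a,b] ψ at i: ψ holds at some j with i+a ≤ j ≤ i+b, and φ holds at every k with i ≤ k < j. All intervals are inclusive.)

0, 1, 2, 3, 4, 5, 6, 7

Evaluate at each i in [0,7]:
  i=0: ✓ (rhs at j=0)
  i=1: ✓ (rhs at j=1)
  i=2: ✓ (rhs at j=2)
  i=3: ✓ (rhs at j=3)
  i=4: ✓ (rhs at j=4)
  i=5: ✓ (rhs at j=5)
  i=6: ✓ (rhs at j=6)
  i=7: ✓ (rhs at j=7)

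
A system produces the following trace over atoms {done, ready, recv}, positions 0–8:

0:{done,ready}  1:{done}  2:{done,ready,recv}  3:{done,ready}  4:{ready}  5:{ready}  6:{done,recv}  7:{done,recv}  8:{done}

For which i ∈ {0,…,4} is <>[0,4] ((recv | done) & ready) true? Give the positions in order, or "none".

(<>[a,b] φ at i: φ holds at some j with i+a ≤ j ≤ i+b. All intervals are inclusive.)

0, 1, 2, 3

Evaluate at each i in [0,4]:
  i=0: ✓ (witness j=0)
  i=1: ✓ (witness j=2)
  i=2: ✓ (witness j=2)
  i=3: ✓ (witness j=3)
  i=4: ✗ (none in [4,8])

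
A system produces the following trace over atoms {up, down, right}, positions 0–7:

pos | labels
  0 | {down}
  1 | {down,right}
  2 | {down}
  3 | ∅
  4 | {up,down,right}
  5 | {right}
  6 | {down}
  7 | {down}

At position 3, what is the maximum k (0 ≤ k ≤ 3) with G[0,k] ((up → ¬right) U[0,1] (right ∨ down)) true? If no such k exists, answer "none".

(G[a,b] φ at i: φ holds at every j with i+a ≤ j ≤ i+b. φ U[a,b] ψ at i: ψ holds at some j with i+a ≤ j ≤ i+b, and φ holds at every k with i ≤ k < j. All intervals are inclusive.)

((up → ¬right) U[0,1] (right ∨ down)) must hold from j=3 onward; find where it first fails.
  j=3: holds
  j=4: holds
  j=5: holds
  j=6: holds
Holds through j=6; largest k = 3.

3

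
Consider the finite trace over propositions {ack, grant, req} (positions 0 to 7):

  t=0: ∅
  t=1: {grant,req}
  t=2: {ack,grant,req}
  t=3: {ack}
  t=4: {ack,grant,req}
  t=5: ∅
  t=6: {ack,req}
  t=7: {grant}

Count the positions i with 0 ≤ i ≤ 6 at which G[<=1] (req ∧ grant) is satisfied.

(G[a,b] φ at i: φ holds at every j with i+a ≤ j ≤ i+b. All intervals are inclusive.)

Evaluate at each i in [0,6]:
  i=0: ✗ (fails at j=0)
  i=1: ✓ (all of [1,2])
  i=2: ✗ (fails at j=3)
  i=3: ✗ (fails at j=3)
  i=4: ✗ (fails at j=5)
  i=5: ✗ (fails at j=5)
  i=6: ✗ (fails at j=6)
Positions where it holds: {1} → 1.

1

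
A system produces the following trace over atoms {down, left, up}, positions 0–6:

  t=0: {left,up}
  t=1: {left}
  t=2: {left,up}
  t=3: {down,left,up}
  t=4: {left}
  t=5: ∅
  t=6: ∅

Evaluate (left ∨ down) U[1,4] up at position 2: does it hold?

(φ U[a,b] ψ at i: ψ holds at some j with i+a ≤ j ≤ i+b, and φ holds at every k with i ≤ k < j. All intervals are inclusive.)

Holds

Need some j in [3,6] with up, and (left ∨ down) at every k in [2,j-1].
  j=3: up holds; (left ∨ down) holds at every k in [2,2] → satisfied.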